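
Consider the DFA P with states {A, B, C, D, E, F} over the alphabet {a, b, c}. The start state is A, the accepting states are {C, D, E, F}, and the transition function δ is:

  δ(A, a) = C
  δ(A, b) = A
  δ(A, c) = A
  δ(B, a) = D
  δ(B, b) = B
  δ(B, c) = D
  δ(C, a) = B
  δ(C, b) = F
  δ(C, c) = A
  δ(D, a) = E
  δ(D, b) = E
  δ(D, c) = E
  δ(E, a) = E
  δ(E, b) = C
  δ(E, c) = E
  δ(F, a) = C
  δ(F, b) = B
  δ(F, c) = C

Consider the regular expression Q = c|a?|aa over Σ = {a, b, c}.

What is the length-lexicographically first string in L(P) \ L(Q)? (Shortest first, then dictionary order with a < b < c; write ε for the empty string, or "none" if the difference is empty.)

The string ab is accepted by P but not by Q.
No shorter string lies in the difference, and ab is the lexicographically first length-2 string in L(P) \ L(Q).

ab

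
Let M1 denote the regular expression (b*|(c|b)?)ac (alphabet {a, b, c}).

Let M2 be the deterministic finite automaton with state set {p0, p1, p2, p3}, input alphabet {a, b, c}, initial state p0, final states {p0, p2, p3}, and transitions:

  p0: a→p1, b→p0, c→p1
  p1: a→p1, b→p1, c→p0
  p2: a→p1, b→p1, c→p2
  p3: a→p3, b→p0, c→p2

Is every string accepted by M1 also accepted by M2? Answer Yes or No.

Converting the expression M1 to a DFA (subset construction, then merging equivalent states) gives the minimal DFA with states {r0, r1, r2, r3, r4, r5}, start state r0, accepting states {r5} and transitions r0: a→r1, b→r2, c→r3; r1: a→r4, b→r4, c→r5; r2: a→r1, b→r2, c→r4; r3: a→r1, b→r4, c→r4; r4: a→r4, b→r4, c→r4; r5: a→r4, b→r4, c→r4.
Exploring the product automaton M1 × M2 from the start pair (r0, p0), following both machines on each input symbol, reaches 7 state pairs: (r0, p0), (r1, p1), (r2, p0), (r3, p1), (r4, p1), (r5, p0), (r4, p0).
M1 accepts in {r5} and M2 accepts in {p0, p2, p3}. The reachable pairs whose M1-component is accepting are (r5, p0); in each of them the M2-component is accepting too, so the product for L(M1) \ L(M2) (M1-component accepting, M2-component rejecting) has no reachable accepting pair and the difference is empty.
Hence every string in L(M1) is also in L(M2).

Yes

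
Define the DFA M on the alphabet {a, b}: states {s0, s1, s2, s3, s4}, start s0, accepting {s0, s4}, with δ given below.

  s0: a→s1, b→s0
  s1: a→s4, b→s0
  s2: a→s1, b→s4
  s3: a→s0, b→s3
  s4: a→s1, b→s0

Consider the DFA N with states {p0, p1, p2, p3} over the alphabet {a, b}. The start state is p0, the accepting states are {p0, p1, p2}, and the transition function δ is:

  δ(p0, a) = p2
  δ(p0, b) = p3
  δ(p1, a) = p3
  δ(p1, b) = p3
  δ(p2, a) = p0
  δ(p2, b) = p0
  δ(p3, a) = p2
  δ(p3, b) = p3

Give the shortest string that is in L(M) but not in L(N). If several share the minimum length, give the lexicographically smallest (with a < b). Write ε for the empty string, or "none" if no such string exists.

The string b is accepted by M but not by N.
No shorter string lies in the difference, and b is the lexicographically first length-1 string in L(M) \ L(N).

b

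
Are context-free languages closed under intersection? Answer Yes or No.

No

{aⁿbⁿcᵐ : m,n≥0} and {aᵐbⁿcⁿ : m,n≥0} are both context-free, but their intersection {aⁿbⁿcⁿ : n≥0} is not (pumping lemma).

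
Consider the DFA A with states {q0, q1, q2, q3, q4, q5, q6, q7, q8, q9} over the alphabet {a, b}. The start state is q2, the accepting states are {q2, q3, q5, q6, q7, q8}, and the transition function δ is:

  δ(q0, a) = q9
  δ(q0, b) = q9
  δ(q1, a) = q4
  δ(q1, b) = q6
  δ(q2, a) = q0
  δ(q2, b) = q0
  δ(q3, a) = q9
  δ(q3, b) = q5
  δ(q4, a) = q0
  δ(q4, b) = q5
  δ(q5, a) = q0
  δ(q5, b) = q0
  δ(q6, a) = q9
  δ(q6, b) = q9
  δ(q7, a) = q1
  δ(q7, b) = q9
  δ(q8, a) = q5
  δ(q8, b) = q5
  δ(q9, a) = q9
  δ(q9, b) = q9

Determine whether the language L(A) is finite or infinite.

The useful states (reachable from q2 and able to reach an accepting state) are {q2}.
Restricted to these states the transition graph has no cycle, so every accepting path has bounded length and L is finite.

finite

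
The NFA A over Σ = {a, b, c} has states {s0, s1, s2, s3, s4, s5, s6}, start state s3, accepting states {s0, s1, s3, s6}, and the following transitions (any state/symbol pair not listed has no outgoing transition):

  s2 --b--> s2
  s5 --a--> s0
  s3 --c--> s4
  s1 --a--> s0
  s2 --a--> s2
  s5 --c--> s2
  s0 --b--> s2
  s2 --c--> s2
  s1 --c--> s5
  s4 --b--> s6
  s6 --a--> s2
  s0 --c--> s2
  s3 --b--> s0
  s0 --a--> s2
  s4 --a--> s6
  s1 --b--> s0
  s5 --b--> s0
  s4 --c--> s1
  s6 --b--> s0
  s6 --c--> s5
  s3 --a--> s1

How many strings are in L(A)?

20

The useful subgraph on states {s0, s1, s3, s4, s5, s6} is acyclic, so L(A) is finite; the longest accepting path visits 5 useful states, giving maximum string length 4.
Counting accepting paths from s3 by length: 1 of length 0, 2 of length 1, 5 of length 2, 6 of length 3, 6 of length 4. Total 20.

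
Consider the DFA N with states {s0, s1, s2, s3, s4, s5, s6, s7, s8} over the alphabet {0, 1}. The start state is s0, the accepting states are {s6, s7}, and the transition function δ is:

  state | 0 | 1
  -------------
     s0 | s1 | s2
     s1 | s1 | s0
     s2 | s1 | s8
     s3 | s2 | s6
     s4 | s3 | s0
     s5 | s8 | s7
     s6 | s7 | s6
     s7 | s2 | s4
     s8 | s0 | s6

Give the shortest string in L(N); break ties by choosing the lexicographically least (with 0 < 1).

111

A breadth-first search from s0 reaches an accepting state first via the path s0 → s2 → s8 → s6 on input 111.
No string of length < 3 is accepted (BFS exhausts all shorter strings without reaching an accepting state), and 111 is the lexicographically least accepting string of length 3.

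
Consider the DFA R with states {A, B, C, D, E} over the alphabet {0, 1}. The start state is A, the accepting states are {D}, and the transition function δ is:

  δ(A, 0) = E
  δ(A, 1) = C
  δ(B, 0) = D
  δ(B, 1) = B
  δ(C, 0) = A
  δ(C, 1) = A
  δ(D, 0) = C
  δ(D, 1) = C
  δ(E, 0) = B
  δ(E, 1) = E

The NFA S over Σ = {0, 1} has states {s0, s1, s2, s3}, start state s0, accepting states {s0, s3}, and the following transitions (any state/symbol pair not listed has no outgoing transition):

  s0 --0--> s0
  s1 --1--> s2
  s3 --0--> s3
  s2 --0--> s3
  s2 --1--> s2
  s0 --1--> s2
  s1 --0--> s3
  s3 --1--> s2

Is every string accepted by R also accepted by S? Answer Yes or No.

Exploring the product automaton R × S from the start pair (A, s0), following both machines on each input symbol, reaches 14 state pairs: (A, s0), (E, s0), (C, s2), (B, s0), (E, s2), (A, s3), (A, s2), (D, s0), (B, s2), (B, s3), (E, s3), (C, s0), (D, s3), (C, s3).
R accepts in {D} and S accepts in {s0, s3}. The reachable pairs whose R-component is accepting are (D, s0), (D, s3); in each of them the S-component is accepting too, so the product for L(R) \ L(S) (R-component accepting, S-component rejecting) has no reachable accepting pair and the difference is empty.
Hence every string in L(R) is also in L(S).

Yes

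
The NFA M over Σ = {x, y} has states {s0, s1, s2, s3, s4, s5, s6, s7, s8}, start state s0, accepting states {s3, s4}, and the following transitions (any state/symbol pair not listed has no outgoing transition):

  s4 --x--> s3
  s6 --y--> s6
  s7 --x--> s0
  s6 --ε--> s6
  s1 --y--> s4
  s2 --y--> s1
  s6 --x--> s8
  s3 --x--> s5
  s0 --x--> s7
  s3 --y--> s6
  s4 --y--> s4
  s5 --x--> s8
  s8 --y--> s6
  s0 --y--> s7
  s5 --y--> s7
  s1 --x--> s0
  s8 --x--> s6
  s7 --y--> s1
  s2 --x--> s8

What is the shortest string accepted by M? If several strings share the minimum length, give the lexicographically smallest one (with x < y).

A breadth-first search from s0 reaches an accepting state first via the path s0 → s7 → s1 → s4 on input xyy.
No string of length < 3 is accepted (BFS exhausts all shorter strings without reaching an accepting state), and xyy is the lexicographically least accepting string of length 3.

xyy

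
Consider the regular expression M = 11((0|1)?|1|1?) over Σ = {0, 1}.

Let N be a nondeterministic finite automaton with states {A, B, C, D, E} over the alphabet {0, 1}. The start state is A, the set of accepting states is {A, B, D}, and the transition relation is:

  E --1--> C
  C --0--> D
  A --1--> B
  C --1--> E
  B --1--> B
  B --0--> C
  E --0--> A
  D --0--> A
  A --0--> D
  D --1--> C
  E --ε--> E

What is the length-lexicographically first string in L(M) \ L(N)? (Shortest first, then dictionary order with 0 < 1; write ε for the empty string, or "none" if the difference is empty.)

The string 110 is accepted by M but not by N.
No shorter string lies in the difference, and 110 is the lexicographically first length-3 string in L(M) \ L(N).

110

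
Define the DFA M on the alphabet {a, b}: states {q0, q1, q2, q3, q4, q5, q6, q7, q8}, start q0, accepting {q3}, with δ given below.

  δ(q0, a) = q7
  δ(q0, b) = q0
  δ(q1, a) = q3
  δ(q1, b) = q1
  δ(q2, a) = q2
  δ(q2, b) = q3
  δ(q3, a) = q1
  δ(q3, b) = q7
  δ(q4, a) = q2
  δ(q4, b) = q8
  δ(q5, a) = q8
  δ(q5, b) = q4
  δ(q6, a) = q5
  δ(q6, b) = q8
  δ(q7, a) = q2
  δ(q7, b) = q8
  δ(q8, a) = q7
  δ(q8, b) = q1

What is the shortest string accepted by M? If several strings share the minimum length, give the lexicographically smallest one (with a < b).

A breadth-first search from q0 reaches an accepting state first via the path q0 → q7 → q2 → q3 on input aab.
No string of length < 3 is accepted (BFS exhausts all shorter strings without reaching an accepting state), and aab is the lexicographically least accepting string of length 3.

aab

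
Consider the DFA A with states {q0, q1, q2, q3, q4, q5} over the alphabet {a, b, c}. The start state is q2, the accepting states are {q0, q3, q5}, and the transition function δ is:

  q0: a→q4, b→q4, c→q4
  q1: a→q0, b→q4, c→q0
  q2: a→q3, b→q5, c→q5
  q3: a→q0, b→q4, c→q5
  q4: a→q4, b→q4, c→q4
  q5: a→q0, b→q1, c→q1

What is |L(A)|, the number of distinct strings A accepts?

20

The useful subgraph on states {q0, q1, q2, q3, q5} is acyclic, so L(A) is finite; the longest accepting path visits 5 useful states, giving maximum string length 4.
Counting accepting paths from q2 by length: 3 of length 1, 4 of length 2, 9 of length 3, 4 of length 4. Total 20.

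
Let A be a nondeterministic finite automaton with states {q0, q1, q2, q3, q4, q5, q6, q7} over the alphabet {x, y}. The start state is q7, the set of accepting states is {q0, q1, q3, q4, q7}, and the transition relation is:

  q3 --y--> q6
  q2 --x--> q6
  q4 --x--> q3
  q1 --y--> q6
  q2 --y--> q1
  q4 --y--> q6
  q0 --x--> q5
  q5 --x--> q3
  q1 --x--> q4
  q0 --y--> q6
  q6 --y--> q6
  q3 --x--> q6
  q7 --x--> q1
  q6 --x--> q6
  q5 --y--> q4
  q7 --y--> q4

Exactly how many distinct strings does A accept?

The useful subgraph on states {q1, q3, q4, q7} is acyclic, so L(A) is finite; the longest accepting path visits 4 useful states, giving maximum string length 3.
Counting accepting paths from q7 by length: 1 of length 0, 2 of length 1, 2 of length 2, 1 of length 3. Total 6.

6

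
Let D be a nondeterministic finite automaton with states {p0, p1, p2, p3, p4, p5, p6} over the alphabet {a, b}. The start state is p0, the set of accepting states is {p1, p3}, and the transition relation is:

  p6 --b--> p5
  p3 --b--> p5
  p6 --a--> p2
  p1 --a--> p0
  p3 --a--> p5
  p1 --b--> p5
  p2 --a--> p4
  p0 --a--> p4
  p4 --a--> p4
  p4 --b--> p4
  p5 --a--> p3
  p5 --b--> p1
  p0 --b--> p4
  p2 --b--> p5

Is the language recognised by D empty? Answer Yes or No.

Yes

The states reachable from the start state are {p0, p4}.
None of the accepting states {p1, p3} is reachable, so no string is accepted and L(D) = ∅.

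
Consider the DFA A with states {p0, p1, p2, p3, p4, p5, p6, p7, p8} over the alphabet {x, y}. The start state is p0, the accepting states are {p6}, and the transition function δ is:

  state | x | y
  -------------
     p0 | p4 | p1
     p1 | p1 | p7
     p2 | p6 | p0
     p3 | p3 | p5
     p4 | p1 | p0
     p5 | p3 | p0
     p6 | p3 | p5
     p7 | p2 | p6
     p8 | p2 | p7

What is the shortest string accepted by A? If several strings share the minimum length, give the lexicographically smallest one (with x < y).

A breadth-first search from p0 reaches an accepting state first via the path p0 → p1 → p7 → p6 on input yyy.
No string of length < 3 is accepted (BFS exhausts all shorter strings without reaching an accepting state), and yyy is the lexicographically least accepting string of length 3.

yyy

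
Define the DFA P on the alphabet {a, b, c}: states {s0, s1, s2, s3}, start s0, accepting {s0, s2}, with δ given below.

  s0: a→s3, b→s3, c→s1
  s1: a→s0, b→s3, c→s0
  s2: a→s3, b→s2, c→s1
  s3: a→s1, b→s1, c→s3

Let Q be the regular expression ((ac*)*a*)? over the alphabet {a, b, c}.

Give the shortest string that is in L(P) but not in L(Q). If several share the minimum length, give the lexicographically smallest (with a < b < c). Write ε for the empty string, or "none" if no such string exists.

ca

The string ca is accepted by P but not by Q.
No shorter string lies in the difference, and ca is the lexicographically first length-2 string in L(P) \ L(Q).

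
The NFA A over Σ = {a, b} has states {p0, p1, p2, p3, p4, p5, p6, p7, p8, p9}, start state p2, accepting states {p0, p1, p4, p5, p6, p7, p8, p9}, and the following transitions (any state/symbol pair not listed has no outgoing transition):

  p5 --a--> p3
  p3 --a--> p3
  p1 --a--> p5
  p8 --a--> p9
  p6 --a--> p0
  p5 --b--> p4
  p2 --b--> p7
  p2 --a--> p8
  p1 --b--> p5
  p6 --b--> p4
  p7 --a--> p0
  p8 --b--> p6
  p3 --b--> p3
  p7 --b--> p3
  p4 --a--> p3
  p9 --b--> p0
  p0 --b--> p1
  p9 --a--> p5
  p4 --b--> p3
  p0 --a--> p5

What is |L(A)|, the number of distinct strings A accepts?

31

The useful subgraph on states {p0, p1, p2, p4, p5, p6, p7, p8, p9} is acyclic, so L(A) is finite; the longest accepting path visits 7 useful states, giving maximum string length 6.
Counting accepting paths from p2 by length: 2 of length 1, 3 of length 2, 6 of length 3, 8 of length 4, 8 of length 5, 4 of length 6. Total 31.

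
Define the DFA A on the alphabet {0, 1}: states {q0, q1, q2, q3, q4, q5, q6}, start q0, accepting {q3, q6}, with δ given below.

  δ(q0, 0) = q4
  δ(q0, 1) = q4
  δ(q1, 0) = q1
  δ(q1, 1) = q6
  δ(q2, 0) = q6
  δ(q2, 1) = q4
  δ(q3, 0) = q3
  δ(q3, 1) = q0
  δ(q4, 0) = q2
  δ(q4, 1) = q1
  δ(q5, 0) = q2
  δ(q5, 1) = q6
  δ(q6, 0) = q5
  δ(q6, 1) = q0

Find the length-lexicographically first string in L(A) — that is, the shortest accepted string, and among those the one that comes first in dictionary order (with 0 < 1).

A breadth-first search from q0 reaches an accepting state first via the path q0 → q4 → q2 → q6 on input 000.
No string of length < 3 is accepted (BFS exhausts all shorter strings without reaching an accepting state), and 000 is the lexicographically least accepting string of length 3.

000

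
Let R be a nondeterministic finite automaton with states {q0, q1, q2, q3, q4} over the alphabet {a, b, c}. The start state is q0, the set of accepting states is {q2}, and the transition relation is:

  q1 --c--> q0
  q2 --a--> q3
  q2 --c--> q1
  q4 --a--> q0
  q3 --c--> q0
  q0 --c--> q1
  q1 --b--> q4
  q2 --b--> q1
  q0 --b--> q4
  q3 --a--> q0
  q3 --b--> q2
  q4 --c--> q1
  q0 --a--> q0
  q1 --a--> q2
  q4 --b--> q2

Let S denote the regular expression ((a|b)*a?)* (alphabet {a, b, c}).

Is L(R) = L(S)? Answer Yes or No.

The string ca is accepted by R but rejected by S.
So L(R) ≠ L(S).

No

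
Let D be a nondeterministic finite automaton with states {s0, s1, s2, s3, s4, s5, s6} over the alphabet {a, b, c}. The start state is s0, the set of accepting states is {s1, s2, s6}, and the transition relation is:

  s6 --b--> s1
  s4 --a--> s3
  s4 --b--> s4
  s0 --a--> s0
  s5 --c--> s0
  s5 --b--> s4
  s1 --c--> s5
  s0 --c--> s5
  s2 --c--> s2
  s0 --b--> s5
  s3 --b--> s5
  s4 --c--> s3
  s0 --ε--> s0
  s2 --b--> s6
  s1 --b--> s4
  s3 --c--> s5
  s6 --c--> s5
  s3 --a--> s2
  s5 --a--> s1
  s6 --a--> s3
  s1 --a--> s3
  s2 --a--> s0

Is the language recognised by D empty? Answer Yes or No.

The string ba is accepted: the run s0 → s5 → s1 ends in the accepting state s1.
Since at least one string is accepted, L(D) is not empty.

No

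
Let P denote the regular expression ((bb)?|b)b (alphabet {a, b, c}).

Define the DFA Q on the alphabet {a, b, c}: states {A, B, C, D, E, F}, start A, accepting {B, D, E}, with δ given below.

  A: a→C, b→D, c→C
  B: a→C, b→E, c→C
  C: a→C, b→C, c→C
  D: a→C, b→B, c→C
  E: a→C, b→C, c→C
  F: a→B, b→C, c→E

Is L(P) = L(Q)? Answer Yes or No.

Yes

Converting the expression P to a DFA (subset construction, then merging equivalent states) gives the minimal DFA with states {p0, p1, p2, p3, p4}, start state p0, accepting states {p2, p3, p4} and transitions p0: a→p1, b→p2, c→p1; p1: a→p1, b→p1, c→p1; p2: a→p1, b→p3, c→p1; p3: a→p1, b→p4, c→p1; p4: a→p1, b→p1, c→p1.
Exploring the product automaton P × Q from the start pair (p0, A), following both machines on each input symbol, reaches 5 state pairs: (p0, A), (p1, C), (p2, D), (p3, B), (p4, E).
P accepts in {p2, p3, p4} and Q accepts in {B, D, E}. In every reachable pair the two components are either both accepting — (p2, D), (p3, B), (p4, E) — or both non-accepting, so no string is accepted by exactly one of the machines: L(P) \ L(Q) and L(Q) \ L(P) are both empty.
Hence every string is accepted by P iff it is accepted by Q, and the two languages coincide.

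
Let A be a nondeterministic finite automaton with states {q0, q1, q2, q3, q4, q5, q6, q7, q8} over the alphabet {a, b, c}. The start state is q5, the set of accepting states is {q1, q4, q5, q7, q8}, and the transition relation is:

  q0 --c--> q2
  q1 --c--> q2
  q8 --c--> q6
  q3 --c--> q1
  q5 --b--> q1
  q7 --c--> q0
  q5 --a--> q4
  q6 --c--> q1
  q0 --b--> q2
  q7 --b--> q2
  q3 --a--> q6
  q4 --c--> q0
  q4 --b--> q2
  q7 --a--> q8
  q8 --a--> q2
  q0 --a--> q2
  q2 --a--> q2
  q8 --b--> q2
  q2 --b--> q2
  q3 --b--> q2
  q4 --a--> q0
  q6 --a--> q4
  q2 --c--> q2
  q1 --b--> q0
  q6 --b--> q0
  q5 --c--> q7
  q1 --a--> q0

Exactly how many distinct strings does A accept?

The useful subgraph on states {q1, q4, q5, q6, q7, q8} is acyclic, so L(A) is finite; the longest accepting path visits 5 useful states, giving maximum string length 4.
Counting accepting paths from q5 by length: 1 of length 0, 3 of length 1, 1 of length 2, 2 of length 4. Total 7.

7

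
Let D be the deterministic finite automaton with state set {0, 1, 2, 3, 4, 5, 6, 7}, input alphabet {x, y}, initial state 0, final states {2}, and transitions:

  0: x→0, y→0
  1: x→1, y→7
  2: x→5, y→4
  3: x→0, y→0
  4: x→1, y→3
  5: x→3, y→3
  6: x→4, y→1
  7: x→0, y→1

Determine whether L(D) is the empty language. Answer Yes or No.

Yes

The states reachable from the start state are {0}.
None of the accepting states {2} is reachable, so no string is accepted and L(D) = ∅.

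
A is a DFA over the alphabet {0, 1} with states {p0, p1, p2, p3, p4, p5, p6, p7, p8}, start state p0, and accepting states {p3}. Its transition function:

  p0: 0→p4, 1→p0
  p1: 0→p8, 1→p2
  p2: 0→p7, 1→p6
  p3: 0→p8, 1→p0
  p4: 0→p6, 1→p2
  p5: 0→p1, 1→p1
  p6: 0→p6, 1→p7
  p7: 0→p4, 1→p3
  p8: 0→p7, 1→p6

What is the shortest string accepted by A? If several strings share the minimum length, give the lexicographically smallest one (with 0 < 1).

A breadth-first search from p0 reaches an accepting state first via the path p0 → p4 → p6 → p7 → p3 on input 0011.
No string of length < 4 is accepted (BFS exhausts all shorter strings without reaching an accepting state), and 0011 is the lexicographically least accepting string of length 4.

0011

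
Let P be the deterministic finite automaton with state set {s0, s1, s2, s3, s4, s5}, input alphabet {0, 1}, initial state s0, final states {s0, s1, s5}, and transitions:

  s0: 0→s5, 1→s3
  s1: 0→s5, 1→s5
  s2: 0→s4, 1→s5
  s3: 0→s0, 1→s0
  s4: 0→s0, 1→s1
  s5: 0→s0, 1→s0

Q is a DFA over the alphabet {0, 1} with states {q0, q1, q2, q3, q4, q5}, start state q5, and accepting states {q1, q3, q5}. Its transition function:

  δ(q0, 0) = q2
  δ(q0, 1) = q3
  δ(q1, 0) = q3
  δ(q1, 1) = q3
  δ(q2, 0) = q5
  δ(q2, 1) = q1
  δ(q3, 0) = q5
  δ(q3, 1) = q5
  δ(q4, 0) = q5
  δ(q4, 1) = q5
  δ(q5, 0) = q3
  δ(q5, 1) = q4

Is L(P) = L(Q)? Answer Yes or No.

Exploring the product automaton P × Q from the start pair (s0, q5), following both machines on each input symbol, reaches 3 state pairs: (s0, q5), (s5, q3), (s3, q4).
P accepts in {s0, s1, s5} and Q accepts in {q1, q3, q5}. In every reachable pair the two components are either both accepting — (s0, q5), (s5, q3) — or both non-accepting, so no string is accepted by exactly one of the machines: L(P) \ L(Q) and L(Q) \ L(P) are both empty.
Hence every string is accepted by P iff it is accepted by Q, and the two languages coincide.

Yes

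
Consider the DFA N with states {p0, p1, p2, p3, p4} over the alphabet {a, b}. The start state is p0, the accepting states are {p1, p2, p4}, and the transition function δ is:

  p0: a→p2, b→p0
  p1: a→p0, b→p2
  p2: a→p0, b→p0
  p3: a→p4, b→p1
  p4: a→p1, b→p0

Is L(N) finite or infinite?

State p0 is reachable from the start and can reach an accepting state, and it lies on the cycle p0 → p0.
Traversing that cycle any number of times yields accepted strings of unbounded length, so the language is infinite.

infinite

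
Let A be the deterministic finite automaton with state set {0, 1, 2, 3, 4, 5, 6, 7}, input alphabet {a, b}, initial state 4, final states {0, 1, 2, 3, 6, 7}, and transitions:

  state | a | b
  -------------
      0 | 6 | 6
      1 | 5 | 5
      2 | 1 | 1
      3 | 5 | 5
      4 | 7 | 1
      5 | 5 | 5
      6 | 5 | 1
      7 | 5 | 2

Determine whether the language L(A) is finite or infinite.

finite

The useful states (reachable from 4 and able to reach an accepting state) are {1, 2, 4, 7}.
Restricted to these states the transition graph has no cycle, so every accepting path has bounded length and L is finite.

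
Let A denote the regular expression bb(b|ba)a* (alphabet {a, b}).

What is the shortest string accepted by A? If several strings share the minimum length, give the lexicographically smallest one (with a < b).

bbb

By inspection of the expression, no string of length less than 3 matches, and bbb is the lexicographically first match of length 3.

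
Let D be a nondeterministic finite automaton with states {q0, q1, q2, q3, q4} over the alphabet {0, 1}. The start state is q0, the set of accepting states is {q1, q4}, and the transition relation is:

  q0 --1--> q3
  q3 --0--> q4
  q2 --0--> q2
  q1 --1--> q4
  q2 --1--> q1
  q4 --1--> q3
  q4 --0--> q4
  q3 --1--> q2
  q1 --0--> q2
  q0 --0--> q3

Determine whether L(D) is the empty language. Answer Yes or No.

The string 00 is accepted: the run q0 → q3 → q4 ends in the accepting state q4.
Since at least one string is accepted, L(D) is not empty.

No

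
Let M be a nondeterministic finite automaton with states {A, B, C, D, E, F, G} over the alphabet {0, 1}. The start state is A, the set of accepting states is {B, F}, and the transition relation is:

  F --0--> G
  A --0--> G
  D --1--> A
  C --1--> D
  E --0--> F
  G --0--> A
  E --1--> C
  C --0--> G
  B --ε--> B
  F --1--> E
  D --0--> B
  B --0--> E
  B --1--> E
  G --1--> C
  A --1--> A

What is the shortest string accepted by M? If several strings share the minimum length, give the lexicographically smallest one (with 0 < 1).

0110

A breadth-first search from A reaches an accepting state first via the path A → G → C → D → B on input 0110.
No string of length < 4 is accepted (BFS exhausts all shorter strings without reaching an accepting state), and 0110 is the lexicographically least accepting string of length 4.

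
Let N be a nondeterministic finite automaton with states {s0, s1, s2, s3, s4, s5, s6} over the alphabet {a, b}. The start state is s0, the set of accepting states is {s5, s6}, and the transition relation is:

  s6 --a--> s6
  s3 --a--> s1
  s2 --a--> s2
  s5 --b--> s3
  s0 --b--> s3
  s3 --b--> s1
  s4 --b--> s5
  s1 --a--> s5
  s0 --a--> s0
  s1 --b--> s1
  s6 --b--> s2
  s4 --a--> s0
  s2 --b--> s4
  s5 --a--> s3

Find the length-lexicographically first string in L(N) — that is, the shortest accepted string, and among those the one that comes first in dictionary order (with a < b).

baa

A breadth-first search from s0 reaches an accepting state first via the path s0 → s3 → s1 → s5 on input baa.
No string of length < 3 is accepted (BFS exhausts all shorter strings without reaching an accepting state), and baa is the lexicographically least accepting string of length 3.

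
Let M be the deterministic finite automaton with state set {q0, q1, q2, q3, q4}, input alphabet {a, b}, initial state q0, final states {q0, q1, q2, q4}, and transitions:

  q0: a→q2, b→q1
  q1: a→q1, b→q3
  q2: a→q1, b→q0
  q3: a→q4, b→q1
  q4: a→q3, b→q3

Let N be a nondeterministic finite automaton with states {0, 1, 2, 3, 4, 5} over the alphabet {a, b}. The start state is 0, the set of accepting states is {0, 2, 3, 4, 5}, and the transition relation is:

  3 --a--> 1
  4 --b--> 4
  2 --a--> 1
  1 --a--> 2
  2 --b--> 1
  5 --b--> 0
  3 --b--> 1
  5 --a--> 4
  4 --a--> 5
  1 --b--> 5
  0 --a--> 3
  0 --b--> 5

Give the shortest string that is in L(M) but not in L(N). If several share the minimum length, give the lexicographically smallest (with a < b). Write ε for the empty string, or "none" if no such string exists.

The string aa is accepted by M but not by N.
No shorter string lies in the difference, and aa is the lexicographically first length-2 string in L(M) \ L(N).

aa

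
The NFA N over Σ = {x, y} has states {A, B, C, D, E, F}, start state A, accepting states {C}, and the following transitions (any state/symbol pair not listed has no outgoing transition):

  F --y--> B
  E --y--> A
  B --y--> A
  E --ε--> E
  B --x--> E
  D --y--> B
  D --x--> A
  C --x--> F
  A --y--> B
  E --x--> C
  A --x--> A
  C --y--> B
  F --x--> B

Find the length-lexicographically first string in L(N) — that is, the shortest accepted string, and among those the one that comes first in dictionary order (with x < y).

yxx

A breadth-first search from A reaches an accepting state first via the path A → B → E → C on input yxx.
No string of length < 3 is accepted (BFS exhausts all shorter strings without reaching an accepting state), and yxx is the lexicographically least accepting string of length 3.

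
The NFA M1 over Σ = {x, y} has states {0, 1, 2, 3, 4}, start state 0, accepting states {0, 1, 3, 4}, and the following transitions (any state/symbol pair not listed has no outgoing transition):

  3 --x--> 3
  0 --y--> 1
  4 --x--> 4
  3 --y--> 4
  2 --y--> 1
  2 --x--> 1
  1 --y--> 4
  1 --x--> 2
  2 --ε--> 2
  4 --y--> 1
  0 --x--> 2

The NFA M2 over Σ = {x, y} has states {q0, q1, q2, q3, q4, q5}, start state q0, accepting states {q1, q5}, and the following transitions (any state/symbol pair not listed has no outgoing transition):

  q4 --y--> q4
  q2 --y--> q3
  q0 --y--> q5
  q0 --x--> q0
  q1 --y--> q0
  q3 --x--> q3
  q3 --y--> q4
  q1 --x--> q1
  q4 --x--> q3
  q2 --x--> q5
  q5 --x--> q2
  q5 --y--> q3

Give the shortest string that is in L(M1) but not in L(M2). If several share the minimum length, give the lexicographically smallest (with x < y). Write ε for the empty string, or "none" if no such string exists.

ε

The empty string ε is accepted by M1 but not by M2.
Since ε is the unique shortest string, it is the required witness.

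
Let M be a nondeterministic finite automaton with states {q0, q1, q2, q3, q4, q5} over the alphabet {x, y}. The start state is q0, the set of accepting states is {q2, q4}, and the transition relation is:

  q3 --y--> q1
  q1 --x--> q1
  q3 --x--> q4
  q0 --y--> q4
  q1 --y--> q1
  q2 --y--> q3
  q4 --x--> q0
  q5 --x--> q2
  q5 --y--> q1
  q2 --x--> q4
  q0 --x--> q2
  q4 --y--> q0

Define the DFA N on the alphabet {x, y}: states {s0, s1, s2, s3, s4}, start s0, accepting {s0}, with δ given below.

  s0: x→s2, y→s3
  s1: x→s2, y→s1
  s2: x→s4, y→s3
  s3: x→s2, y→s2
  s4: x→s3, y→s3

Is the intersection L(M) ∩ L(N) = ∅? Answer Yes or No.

Exploring the product automaton M × N from the start pair (q0, s0), following both machines on each input symbol, reaches 15 state pairs: (q0, s0), (q2, s2), (q4, s3), (q4, s4), (q3, s3), (q0, s2), (q0, s3), (q4, s2), (q1, s2), (q2, s4), (q0, s4), (q1, s4), (q1, s3), (q2, s3), (q3, s2).
M accepts in {q2, q4} and N accepts in {s0}; no reachable pair has both components accepting, so no string drives both machines to acceptance simultaneously and L(M) ∩ L(N) = ∅.
So no string is accepted by both, and the intersection is empty.

Yes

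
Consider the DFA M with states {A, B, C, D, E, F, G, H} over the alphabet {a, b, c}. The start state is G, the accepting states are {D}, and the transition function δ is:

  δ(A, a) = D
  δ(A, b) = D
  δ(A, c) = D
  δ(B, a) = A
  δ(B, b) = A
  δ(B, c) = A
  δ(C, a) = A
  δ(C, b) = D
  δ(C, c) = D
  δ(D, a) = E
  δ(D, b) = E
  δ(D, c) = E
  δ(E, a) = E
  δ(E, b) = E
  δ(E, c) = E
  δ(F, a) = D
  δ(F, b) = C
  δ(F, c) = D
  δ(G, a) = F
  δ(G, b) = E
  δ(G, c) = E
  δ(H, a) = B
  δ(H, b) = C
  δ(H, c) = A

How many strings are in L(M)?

7

The useful subgraph on states {A, C, D, F, G} is acyclic, so L(M) is finite; the longest accepting path visits 5 useful states, giving maximum string length 4.
Counting accepting paths from G by length: 2 of length 2, 2 of length 3, 3 of length 4. Total 7.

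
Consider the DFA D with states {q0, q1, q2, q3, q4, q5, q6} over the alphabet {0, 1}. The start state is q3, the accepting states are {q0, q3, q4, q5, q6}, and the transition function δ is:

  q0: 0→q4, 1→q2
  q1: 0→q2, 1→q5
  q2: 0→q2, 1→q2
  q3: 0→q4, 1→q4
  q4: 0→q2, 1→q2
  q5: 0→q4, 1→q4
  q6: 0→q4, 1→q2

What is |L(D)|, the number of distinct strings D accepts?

The useful subgraph on states {q3, q4} is acyclic, so L(D) is finite; the longest accepting path visits 2 useful states, giving maximum string length 1.
Counting accepting paths from q3 by length: 1 of length 0, 2 of length 1. Total 3.

3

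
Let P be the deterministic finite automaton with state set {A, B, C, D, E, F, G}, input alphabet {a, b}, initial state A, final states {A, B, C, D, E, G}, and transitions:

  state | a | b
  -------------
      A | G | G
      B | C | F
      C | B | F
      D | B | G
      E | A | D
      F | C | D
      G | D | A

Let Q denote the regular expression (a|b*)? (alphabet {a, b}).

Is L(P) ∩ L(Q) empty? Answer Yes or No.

The empty string ε is accepted by both P and Q.
Hence L(P) ∩ L(Q) ≠ ∅.

No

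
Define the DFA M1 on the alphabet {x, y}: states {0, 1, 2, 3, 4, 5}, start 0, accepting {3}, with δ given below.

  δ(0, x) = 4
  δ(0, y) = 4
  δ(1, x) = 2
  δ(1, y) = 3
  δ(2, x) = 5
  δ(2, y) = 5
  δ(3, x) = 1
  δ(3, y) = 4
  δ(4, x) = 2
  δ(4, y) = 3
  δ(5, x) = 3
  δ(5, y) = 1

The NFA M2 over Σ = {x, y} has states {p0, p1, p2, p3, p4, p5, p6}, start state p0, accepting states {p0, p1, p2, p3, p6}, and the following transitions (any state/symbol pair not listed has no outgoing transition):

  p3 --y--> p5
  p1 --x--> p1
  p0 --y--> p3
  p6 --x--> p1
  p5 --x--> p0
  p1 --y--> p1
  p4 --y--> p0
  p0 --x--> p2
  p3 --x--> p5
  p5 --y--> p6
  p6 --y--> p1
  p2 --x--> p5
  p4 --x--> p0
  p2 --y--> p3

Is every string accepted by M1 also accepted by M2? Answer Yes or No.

The string yy is in L(M1) but not in L(M2).
So L(M1) ⊄ L(M2).

No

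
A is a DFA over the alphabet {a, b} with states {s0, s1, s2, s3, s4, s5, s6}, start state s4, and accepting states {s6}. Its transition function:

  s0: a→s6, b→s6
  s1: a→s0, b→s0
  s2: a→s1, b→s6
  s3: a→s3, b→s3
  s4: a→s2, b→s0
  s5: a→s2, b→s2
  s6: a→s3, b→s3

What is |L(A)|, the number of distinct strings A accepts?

The useful subgraph on states {s0, s1, s2, s4, s6} is acyclic, so L(A) is finite; the longest accepting path visits 5 useful states, giving maximum string length 4.
Counting accepting paths from s4 by length: 3 of length 2, 4 of length 4. Total 7.

7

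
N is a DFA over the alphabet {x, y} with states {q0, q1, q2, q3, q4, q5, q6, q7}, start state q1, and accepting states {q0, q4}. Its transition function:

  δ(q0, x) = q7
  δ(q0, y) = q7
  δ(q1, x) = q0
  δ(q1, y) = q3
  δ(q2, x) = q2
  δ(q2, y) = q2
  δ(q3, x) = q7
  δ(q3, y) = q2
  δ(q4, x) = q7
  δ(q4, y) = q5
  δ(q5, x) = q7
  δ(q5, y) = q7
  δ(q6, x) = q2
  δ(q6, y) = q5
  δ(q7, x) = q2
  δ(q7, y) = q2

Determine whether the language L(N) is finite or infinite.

finite

The useful states (reachable from q1 and able to reach an accepting state) are {q0, q1}.
Restricted to these states the transition graph has no cycle, so every accepting path has bounded length and L is finite.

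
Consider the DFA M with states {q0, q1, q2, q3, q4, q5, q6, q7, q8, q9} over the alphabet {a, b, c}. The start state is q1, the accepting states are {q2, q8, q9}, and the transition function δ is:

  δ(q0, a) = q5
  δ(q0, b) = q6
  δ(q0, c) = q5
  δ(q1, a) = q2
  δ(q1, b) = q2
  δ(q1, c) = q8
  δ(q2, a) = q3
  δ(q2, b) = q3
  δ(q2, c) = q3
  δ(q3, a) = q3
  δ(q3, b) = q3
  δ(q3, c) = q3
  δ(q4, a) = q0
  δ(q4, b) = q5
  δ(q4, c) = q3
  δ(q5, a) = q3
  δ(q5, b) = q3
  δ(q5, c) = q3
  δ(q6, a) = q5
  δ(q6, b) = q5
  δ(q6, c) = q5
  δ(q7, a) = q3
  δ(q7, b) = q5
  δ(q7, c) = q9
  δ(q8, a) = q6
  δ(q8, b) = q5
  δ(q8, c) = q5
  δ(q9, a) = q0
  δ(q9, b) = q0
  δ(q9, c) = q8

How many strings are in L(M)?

3

The useful subgraph on states {q1, q2, q8} is acyclic, so L(M) is finite; the longest accepting path visits 2 useful states, giving maximum string length 1.
Counting accepting paths from q1 by length: 3 of length 1. Total 3.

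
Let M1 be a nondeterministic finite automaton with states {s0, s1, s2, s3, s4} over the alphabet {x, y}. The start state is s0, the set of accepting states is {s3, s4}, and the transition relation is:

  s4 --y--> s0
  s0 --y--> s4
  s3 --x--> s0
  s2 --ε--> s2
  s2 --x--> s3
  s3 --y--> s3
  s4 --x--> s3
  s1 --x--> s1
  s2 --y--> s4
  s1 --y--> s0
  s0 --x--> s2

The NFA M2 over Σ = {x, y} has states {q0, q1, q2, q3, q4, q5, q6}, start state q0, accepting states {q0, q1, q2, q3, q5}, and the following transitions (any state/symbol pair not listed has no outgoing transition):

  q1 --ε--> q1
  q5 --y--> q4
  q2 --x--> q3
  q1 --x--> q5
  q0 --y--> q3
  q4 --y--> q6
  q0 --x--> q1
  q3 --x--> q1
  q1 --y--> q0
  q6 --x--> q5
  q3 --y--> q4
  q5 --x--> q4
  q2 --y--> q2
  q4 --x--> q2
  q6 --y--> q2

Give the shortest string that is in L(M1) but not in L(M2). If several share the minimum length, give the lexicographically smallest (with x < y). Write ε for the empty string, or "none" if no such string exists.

xxy

The string xxy is accepted by M1 but not by M2.
No shorter string lies in the difference, and xxy is the lexicographically first length-3 string in L(M1) \ L(M2).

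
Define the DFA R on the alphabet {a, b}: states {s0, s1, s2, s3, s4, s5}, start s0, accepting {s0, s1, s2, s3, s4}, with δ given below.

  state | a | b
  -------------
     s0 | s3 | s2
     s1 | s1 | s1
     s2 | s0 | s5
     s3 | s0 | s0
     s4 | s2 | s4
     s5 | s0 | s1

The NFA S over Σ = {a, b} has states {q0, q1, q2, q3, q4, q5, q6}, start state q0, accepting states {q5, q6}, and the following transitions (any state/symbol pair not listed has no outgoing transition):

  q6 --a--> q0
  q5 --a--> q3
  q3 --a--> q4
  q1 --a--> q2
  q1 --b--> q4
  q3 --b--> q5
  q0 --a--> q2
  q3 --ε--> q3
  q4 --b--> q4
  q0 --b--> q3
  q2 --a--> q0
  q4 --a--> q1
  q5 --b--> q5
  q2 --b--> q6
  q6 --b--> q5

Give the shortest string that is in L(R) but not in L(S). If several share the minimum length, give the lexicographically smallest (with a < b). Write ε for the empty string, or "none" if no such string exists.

The empty string ε is accepted by R but not by S.
Since ε is the unique shortest string, it is the required witness.

ε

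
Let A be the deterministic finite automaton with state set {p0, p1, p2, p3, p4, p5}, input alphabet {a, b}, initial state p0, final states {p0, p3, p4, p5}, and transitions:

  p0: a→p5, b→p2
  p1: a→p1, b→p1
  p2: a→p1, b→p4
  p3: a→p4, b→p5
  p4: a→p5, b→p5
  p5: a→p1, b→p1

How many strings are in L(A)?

The useful subgraph on states {p0, p2, p4, p5} is acyclic, so L(A) is finite; the longest accepting path visits 4 useful states, giving maximum string length 3.
Counting accepting paths from p0 by length: 1 of length 0, 1 of length 1, 1 of length 2, 2 of length 3. Total 5.

5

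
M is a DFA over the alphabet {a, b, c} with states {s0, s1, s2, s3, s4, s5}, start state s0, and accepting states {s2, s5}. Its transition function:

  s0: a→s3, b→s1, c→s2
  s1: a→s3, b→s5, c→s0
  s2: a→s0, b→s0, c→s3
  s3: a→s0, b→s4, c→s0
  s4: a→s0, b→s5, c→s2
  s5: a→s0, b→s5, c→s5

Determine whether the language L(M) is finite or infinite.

State s0 is reachable from the start and can reach an accepting state, and it lies on the cycle s0 → s1 → s0.
Traversing that cycle any number of times yields accepted strings of unbounded length, so the language is infinite.

infinite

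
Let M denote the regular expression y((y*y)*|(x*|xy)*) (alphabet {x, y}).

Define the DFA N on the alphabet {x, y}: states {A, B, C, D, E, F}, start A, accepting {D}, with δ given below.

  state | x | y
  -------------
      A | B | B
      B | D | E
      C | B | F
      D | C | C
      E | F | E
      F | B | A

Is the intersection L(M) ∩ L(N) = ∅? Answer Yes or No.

The string yx is accepted by both M and N.
Hence L(M) ∩ L(N) ≠ ∅.

No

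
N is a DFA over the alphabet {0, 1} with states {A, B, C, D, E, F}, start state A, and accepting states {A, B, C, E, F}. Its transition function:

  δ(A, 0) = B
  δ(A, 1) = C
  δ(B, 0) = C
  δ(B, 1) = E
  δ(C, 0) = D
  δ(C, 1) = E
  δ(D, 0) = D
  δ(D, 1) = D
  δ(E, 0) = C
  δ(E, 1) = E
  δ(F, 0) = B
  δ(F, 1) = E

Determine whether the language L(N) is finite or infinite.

infinite

State C is reachable from the start and can reach an accepting state, and it lies on the cycle C → E → C.
Traversing that cycle any number of times yields accepted strings of unbounded length, so the language is infinite.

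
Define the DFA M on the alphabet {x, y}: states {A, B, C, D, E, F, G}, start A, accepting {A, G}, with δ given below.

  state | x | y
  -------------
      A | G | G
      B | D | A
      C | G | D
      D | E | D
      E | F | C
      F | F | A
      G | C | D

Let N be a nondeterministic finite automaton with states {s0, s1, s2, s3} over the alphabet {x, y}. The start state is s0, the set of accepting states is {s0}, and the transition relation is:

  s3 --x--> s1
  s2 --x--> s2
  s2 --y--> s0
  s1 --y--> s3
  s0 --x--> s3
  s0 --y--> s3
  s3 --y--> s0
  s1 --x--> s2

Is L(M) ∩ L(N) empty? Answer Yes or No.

The empty string ε is accepted by both M and N.
Hence L(M) ∩ L(N) ≠ ∅.

No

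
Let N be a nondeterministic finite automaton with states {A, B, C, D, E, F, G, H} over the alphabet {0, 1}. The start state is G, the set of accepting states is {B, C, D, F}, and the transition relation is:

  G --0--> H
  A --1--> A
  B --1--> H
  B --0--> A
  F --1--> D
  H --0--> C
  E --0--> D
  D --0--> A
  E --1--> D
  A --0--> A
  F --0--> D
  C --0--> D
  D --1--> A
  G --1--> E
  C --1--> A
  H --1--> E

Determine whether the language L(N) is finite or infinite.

The useful states (reachable from G and able to reach an accepting state) are {C, D, E, G, H}.
Restricted to these states the transition graph has no cycle, so every accepting path has bounded length and L is finite.

finite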